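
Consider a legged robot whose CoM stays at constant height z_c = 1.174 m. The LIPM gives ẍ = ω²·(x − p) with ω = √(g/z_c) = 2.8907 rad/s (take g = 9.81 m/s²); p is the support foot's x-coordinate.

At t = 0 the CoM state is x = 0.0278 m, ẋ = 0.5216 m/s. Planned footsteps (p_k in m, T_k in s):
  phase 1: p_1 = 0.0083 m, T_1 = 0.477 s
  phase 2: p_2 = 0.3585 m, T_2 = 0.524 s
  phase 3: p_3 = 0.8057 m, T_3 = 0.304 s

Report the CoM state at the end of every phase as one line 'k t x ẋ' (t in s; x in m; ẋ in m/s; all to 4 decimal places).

phase 1: p=0.0083, T=0.477, ωT=1.378864, cosh=2.111126, sinh=1.859262; start (x,ẋ)=(0.027800, 0.521600) → end (x,ẋ)=(0.384954, 1.205968)
phase 2: p=0.3585, T=0.524, ωT=1.514727, cosh=2.384023, sinh=2.164155; start (x,ẋ)=(0.384954, 1.205968) → end (x,ẋ)=(1.324427, 3.040546)
phase 3: p=0.8057, T=0.304, ωT=0.878773, cosh=1.411618, sinh=0.996325; start (x,ẋ)=(1.324427, 3.040546) → end (x,ẋ)=(2.585916, 5.786062)

1 0.4770 0.3850 1.2060
2 1.0010 1.3244 3.0405
3 1.3050 2.5859 5.7861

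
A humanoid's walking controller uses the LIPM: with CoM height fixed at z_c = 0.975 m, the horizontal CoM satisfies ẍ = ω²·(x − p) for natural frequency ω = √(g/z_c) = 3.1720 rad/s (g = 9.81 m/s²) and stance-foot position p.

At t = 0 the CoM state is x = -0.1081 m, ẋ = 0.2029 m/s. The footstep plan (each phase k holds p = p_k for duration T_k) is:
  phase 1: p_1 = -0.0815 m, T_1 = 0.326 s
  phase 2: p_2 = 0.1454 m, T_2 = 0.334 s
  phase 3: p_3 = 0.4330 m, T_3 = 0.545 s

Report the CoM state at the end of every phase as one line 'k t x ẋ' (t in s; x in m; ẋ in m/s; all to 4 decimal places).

phase 1: p=-0.0815, T=0.326, ωT=1.034072, cosh=1.584026, sinh=1.228469; start (x,ẋ)=(-0.108100, 0.202900) → end (x,ẋ)=(-0.045055, 0.217746)
phase 2: p=0.1454, T=0.334, ωT=1.059448, cosh=1.615713, sinh=1.269066; start (x,ẋ)=(-0.045055, 0.217746) → end (x,ẋ)=(-0.075204, -0.414856)
phase 3: p=0.4330, T=0.545, ωT=1.728740, cosh=2.905530, sinh=2.728022; start (x,ẋ)=(-0.075204, -0.414856) → end (x,ẋ)=(-1.400390, -5.603005)

1 0.3260 -0.0451 0.2177
2 0.6600 -0.0752 -0.4149
3 1.2050 -1.4004 -5.6030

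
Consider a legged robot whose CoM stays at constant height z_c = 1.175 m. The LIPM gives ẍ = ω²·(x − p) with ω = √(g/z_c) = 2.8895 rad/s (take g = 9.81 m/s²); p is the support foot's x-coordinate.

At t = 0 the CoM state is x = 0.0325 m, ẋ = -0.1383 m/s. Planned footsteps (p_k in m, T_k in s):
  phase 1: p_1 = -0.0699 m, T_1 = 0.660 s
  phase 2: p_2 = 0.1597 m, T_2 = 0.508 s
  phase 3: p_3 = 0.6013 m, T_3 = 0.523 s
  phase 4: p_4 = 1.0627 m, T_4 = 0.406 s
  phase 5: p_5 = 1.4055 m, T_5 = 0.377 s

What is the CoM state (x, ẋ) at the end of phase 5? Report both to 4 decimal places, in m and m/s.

x = 1.9809, ẋ = 2.1672

phase 1: p=-0.0699, T=0.660, ωT=1.907070, cosh=3.440923, sinh=3.292408; start (x,ẋ)=(0.032500, -0.138300) → end (x,ẋ)=(0.124866, 0.498294)
phase 2: p=0.1597, T=0.508, ωT=1.467866, cosh=2.285190, sinh=2.054774; start (x,ẋ)=(0.124866, 0.498294) → end (x,ẋ)=(0.434443, 0.931878)
phase 3: p=0.6013, T=0.523, ωT=1.511208, cosh=2.376424, sinh=2.155781; start (x,ẋ)=(0.434443, 0.931878) → end (x,ẋ)=(0.900028, 1.175167)
phase 4: p=1.0627, T=0.406, ωT=1.173137, cosh=1.770755, sinh=1.461361; start (x,ẋ)=(0.900028, 1.175167) → end (x,ẋ)=(1.368987, 1.394035)
phase 5: p=1.4055, T=0.377, ωT=1.089341, cosh=1.654377, sinh=1.317939; start (x,ẋ)=(1.368987, 1.394035) → end (x,ẋ)=(1.980932, 2.167212)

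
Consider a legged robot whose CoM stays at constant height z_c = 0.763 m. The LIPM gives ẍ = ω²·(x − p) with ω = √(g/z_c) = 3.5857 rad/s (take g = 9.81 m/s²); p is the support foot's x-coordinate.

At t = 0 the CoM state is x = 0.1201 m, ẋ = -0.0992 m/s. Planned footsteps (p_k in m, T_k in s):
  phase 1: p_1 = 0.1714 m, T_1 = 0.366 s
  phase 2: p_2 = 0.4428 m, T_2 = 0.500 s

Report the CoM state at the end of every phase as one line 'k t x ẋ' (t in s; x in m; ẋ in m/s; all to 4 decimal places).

1 0.3660 0.0215 -0.5145
2 0.8660 -1.2764 -5.9988

phase 1: p=0.1714, T=0.366, ωT=1.312366, cosh=1.992068, sinh=1.722886; start (x,ẋ)=(0.120100, -0.099200) → end (x,ẋ)=(0.021543, -0.514532)
phase 2: p=0.4428, T=0.500, ωT=1.792850, cosh=3.086516, sinh=2.920031; start (x,ẋ)=(0.021543, -0.514532) → end (x,ẋ)=(-1.276429, -5.998826)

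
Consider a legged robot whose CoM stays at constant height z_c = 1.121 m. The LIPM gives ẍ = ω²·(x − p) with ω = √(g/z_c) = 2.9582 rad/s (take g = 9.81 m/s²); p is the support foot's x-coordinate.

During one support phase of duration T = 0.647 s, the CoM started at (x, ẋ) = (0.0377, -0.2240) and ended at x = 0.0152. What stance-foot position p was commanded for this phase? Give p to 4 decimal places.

p = -0.0551

ωT = 2.9582·0.647 = 1.913955; cosh(ωT) = 3.463674, sinh(ωT) = 3.316179
x(T) = p + (x₀−p)·cosh(ωT) + (ẋ₀/ω)·sinh(ωT) ⇒ p·(1 − cosh) = x(T) − x₀·cosh − (ẋ₀/ω)·sinh
numerator   = 0.0152 − (0.0377)·3.463674 − (-0.2240/2.9582)·3.316179 = 0.135726
denominator = 1 − 3.463674 = -2.463674
p = 0.135726 / -2.463674 = -0.0551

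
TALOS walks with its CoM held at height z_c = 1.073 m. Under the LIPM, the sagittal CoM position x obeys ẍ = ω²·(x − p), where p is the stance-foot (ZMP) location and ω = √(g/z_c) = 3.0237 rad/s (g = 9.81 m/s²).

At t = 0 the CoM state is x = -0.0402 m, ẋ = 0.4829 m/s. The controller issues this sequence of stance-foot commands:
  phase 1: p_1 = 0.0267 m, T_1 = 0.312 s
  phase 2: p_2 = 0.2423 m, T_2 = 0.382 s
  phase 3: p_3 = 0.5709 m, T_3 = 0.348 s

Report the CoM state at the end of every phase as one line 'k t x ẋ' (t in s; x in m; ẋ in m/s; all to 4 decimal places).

1 0.3120 0.1018 0.4938
2 0.6940 0.2306 0.2541
3 1.0420 0.1298 -0.8857

phase 1: p=0.0267, T=0.312, ωT=0.943394, cosh=1.478995, sinh=1.089691; start (x,ẋ)=(-0.040200, 0.482900) → end (x,ẋ)=(0.101784, 0.493778)
phase 2: p=0.2423, T=0.382, ωT=1.155053, cosh=1.744617, sinh=1.429576; start (x,ẋ)=(0.101784, 0.493778) → end (x,ẋ)=(0.230607, 0.254059)
phase 3: p=0.5709, T=0.348, ωT=1.052248, cosh=1.606617, sinh=1.257465; start (x,ẋ)=(0.230607, 0.254059) → end (x,ẋ)=(0.129836, -0.885684)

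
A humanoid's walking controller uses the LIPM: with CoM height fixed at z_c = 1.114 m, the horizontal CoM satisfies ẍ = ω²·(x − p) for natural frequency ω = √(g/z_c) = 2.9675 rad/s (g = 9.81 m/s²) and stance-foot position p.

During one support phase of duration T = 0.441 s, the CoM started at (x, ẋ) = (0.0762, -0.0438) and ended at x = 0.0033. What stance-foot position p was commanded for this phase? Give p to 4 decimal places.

p = 0.1245

ωT = 2.9675·0.441 = 1.308667; cosh(ωT) = 1.985709, sinh(ωT) = 1.715529
x(T) = p + (x₀−p)·cosh(ωT) + (ẋ₀/ω)·sinh(ωT) ⇒ p·(1 − cosh) = x(T) − x₀·cosh − (ẋ₀/ω)·sinh
numerator   = 0.0033 − (0.0762)·1.985709 − (-0.0438/2.9675)·1.715529 = -0.122690
denominator = 1 − 1.985709 = -0.985709
p = -0.122690 / -0.985709 = 0.1245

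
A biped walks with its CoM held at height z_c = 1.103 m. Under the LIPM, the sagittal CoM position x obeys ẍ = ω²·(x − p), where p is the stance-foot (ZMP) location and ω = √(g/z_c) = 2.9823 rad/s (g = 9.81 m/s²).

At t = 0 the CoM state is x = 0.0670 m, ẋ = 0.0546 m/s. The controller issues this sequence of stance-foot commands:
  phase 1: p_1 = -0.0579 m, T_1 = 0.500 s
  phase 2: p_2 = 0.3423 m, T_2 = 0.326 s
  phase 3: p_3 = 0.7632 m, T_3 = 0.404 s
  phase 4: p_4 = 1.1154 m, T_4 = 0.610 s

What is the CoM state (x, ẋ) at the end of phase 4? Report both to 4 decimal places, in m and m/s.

x = 2.0748, ẋ = 3.1132

phase 1: p=-0.0579, T=0.500, ωT=1.491150, cosh=2.333657, sinh=2.108544; start (x,ẋ)=(0.067000, 0.054600) → end (x,ẋ)=(0.272177, 0.912828)
phase 2: p=0.3423, T=0.326, ωT=0.972230, cosh=1.511036, sinh=1.132797; start (x,ẋ)=(0.272177, 0.912828) → end (x,ẋ)=(0.583070, 1.142416)
phase 3: p=0.7632, T=0.404, ωT=1.204849, cosh=1.817997, sinh=1.518259; start (x,ẋ)=(0.583070, 1.142416) → end (x,ẋ)=(1.017317, 1.261298)
phase 4: p=1.1154, T=0.610, ωT=1.819203, cosh=3.164548, sinh=3.002393; start (x,ẋ)=(1.017317, 1.261298) → end (x,ẋ)=(2.074809, 3.113205)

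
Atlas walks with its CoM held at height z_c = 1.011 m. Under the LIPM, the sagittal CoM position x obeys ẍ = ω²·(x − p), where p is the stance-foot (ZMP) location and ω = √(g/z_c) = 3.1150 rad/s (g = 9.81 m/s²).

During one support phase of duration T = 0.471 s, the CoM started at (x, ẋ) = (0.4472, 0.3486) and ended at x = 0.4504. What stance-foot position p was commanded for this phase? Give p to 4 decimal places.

ωT = 3.1150·0.471 = 1.467165; cosh(ωT) = 2.283750, sinh(ωT) = 2.053172
x(T) = p + (x₀−p)·cosh(ωT) + (ẋ₀/ω)·sinh(ωT) ⇒ p·(1 − cosh) = x(T) − x₀·cosh − (ẋ₀/ω)·sinh
numerator   = 0.4504 − (0.4472)·2.283750 − (0.3486/3.1150)·2.053172 = -0.800664
denominator = 1 − 2.283750 = -1.283750
p = -0.800664 / -1.283750 = 0.6237

p = 0.6237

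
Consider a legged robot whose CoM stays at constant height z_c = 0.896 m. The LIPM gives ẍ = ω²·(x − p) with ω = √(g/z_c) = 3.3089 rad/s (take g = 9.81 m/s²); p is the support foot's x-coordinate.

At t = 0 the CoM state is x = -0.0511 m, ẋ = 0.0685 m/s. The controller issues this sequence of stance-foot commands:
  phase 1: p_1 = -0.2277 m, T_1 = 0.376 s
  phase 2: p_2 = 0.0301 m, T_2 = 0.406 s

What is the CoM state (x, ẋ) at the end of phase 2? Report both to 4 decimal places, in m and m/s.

x = 0.8202, ẋ = 2.7980

phase 1: p=-0.2277, T=0.376, ωT=1.244146, cosh=1.879079, sinh=1.590892; start (x,ẋ)=(-0.051100, 0.068500) → end (x,ẋ)=(0.137080, 1.058358)
phase 2: p=0.0301, T=0.406, ωT=1.343413, cosh=2.046528, sinh=1.785574; start (x,ẋ)=(0.137080, 1.058358) → end (x,ẋ)=(0.820156, 2.798024)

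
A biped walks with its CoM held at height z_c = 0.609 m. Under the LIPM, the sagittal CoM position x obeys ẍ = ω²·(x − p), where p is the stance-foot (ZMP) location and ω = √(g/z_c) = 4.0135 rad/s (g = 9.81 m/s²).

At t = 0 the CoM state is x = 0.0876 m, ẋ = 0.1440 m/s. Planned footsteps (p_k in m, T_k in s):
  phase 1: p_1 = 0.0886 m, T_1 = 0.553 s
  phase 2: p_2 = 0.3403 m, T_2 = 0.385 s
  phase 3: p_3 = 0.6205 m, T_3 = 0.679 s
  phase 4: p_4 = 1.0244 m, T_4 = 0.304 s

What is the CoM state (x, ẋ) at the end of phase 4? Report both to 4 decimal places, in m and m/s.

phase 1: p=0.0886, T=0.553, ωT=2.219466, cosh=4.655539, sinh=4.546872; start (x,ẋ)=(0.087600, 0.144000) → end (x,ẋ)=(0.247081, 0.652149)
phase 2: p=0.3403, T=0.385, ωT=1.545198, cosh=2.451084, sinh=2.237814; start (x,ẋ)=(0.247081, 0.652149) → end (x,ẋ)=(0.475433, 0.761230)
phase 3: p=0.6205, T=0.679, ωT=2.725166, cosh=7.662245, sinh=7.596710; start (x,ẋ)=(0.475433, 0.761230) → end (x,ẋ)=(0.949807, 1.409719)
phase 4: p=1.0244, T=0.304, ωT=1.220104, cosh=1.841370, sinh=1.546170; start (x,ẋ)=(0.949807, 1.409719) → end (x,ẋ)=(1.430131, 2.132926)

x = 1.4301, ẋ = 2.1329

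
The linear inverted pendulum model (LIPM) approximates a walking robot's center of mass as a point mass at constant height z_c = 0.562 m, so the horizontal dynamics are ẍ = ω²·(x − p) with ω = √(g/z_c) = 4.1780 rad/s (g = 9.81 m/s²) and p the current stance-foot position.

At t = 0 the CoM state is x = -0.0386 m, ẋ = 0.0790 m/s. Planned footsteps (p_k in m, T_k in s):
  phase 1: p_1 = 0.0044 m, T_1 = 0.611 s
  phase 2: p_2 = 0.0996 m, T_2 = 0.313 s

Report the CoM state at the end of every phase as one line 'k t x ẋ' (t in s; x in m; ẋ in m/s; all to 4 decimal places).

1 0.6110 -0.1527 -0.6363
2 0.9240 -0.6620 -3.0688

phase 1: p=0.0044, T=0.611, ωT=2.552758, cosh=6.460171, sinh=6.382304; start (x,ẋ)=(-0.038600, 0.079000) → end (x,ẋ)=(-0.152707, -0.636253)
phase 2: p=0.0996, T=0.313, ωT=1.307714, cosh=1.984074, sinh=1.713637; start (x,ẋ)=(-0.152707, -0.636253) → end (x,ẋ)=(-0.661960, -3.068785)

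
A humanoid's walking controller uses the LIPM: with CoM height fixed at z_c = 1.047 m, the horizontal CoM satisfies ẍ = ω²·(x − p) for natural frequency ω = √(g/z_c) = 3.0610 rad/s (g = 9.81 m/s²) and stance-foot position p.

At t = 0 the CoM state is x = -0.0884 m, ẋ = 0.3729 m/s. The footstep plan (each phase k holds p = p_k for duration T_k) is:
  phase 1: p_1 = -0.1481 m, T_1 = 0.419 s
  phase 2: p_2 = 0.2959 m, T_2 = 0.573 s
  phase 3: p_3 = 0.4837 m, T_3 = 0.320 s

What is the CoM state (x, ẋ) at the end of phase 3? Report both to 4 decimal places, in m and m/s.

phase 1: p=-0.1481, T=0.419, ωT=1.282559, cosh=1.941591, sinh=1.664264; start (x,ẋ)=(-0.088400, 0.372900) → end (x,ẋ)=(0.170559, 1.028150)
phase 2: p=0.2959, T=0.573, ωT=1.753953, cosh=2.975242, sinh=2.802154; start (x,ẋ)=(0.170559, 1.028150) → end (x,ẋ)=(0.864186, 1.983892)
phase 3: p=0.4837, T=0.320, ωT=0.979520, cosh=1.519334, sinh=1.143843; start (x,ẋ)=(0.864186, 1.983892) → end (x,ẋ)=(1.803131, 4.346390)

x = 1.8031, ẋ = 4.3464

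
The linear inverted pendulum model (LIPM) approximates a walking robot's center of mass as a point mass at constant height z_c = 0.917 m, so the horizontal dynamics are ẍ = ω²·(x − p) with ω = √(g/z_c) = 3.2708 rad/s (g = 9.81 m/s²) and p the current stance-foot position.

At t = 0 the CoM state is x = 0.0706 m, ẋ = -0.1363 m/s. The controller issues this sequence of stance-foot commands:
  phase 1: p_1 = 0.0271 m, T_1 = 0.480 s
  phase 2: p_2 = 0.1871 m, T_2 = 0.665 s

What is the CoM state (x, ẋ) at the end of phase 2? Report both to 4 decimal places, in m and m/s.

phase 1: p=0.0271, T=0.480, ωT=1.569984, cosh=2.507310, sinh=2.299261; start (x,ẋ)=(0.070600, -0.136300) → end (x,ẋ)=(0.040354, -0.014608)
phase 2: p=0.1871, T=0.665, ωT=2.175082, cosh=4.458253, sinh=4.344654; start (x,ẋ)=(0.040354, -0.014608) → end (x,ẋ)=(-0.486536, -2.150463)

x = -0.4865, ẋ = -2.1505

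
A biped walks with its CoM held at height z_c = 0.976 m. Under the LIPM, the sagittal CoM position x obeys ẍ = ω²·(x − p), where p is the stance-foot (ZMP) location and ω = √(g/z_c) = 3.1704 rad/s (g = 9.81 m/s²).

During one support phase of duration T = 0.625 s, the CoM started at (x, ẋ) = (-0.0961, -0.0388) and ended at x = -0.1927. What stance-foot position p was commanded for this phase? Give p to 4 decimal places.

ωT = 3.1704·0.625 = 1.981500; cosh(ωT) = 3.695739, sinh(ωT) = 3.557876
x(T) = p + (x₀−p)·cosh(ωT) + (ẋ₀/ω)·sinh(ωT) ⇒ p·(1 − cosh) = x(T) − x₀·cosh − (ẋ₀/ω)·sinh
numerator   = -0.1927 − (-0.0961)·3.695739 − (-0.0388/3.1704)·3.557876 = 0.206003
denominator = 1 − 3.695739 = -2.695739
p = 0.206003 / -2.695739 = -0.0764

p = -0.0764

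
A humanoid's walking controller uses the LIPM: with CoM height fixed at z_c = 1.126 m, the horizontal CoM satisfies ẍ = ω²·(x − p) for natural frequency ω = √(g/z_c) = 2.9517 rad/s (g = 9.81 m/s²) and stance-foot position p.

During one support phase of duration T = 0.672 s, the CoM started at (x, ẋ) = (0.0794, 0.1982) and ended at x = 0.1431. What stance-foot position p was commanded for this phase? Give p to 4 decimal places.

ωT = 2.9517·0.672 = 1.983542; cosh(ωT) = 3.703013, sinh(ωT) = 3.565432
x(T) = p + (x₀−p)·cosh(ωT) + (ẋ₀/ω)·sinh(ωT) ⇒ p·(1 − cosh) = x(T) − x₀·cosh − (ẋ₀/ω)·sinh
numerator   = 0.1431 − (0.0794)·3.703013 − (0.1982/2.9517)·3.565432 = -0.390330
denominator = 1 − 3.703013 = -2.703013
p = -0.390330 / -2.703013 = 0.1444

p = 0.1444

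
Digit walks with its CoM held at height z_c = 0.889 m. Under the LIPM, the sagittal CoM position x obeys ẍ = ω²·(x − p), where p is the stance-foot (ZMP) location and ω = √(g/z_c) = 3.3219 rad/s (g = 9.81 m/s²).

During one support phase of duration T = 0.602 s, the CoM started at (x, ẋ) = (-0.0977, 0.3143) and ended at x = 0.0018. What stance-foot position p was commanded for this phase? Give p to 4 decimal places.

ωT = 3.3219·0.602 = 1.999784; cosh(ωT) = 3.761412, sinh(ωT) = 3.626047
x(T) = p + (x₀−p)·cosh(ωT) + (ẋ₀/ω)·sinh(ωT) ⇒ p·(1 − cosh) = x(T) − x₀·cosh − (ẋ₀/ω)·sinh
numerator   = 0.0018 − (-0.0977)·3.761412 − (0.3143/3.3219)·3.626047 = 0.026213
denominator = 1 − 3.761412 = -2.761412
p = 0.026213 / -2.761412 = -0.0095

p = -0.0095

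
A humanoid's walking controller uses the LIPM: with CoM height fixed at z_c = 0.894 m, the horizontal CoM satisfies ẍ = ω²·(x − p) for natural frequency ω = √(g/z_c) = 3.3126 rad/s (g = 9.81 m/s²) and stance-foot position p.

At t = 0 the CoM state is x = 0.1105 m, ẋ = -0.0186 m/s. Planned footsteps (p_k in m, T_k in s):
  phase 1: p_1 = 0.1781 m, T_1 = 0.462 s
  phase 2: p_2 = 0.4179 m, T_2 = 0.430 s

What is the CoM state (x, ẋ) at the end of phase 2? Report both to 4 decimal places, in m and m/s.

phase 1: p=0.1781, T=0.462, ωT=1.530421, cosh=2.418283, sinh=2.201839; start (x,ẋ)=(0.110500, -0.018600) → end (x,ẋ)=(0.002261, -0.538042)
phase 2: p=0.4179, T=0.430, ωT=1.424418, cosh=2.198044, sinh=1.957395; start (x,ẋ)=(0.002261, -0.538042) → end (x,ẋ)=(-0.813618, -3.877671)

x = -0.8136, ẋ = -3.8777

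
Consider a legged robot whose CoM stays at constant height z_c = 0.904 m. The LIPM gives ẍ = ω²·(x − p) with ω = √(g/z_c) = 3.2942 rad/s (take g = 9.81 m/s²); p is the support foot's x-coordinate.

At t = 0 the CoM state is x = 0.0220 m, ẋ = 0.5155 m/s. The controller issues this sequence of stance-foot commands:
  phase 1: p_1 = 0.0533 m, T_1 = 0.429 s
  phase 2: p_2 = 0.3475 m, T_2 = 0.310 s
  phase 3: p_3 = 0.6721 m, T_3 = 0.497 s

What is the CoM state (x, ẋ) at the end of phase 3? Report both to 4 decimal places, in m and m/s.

x = 1.3659, ẋ = 2.5719

phase 1: p=0.0533, T=0.429, ωT=1.413212, cosh=2.176246, sinh=1.932886; start (x,ẋ)=(0.022000, 0.515500) → end (x,ẋ)=(0.287655, 0.922558)
phase 2: p=0.3475, T=0.310, ωT=1.021202, cosh=1.568346, sinh=1.208184; start (x,ẋ)=(0.287655, 0.922558) → end (x,ẋ)=(0.592001, 1.208708)
phase 3: p=0.6721, T=0.497, ωT=1.637217, cosh=2.667683, sinh=2.473162; start (x,ẋ)=(0.592001, 1.208708) → end (x,ẋ)=(1.365875, 2.571877)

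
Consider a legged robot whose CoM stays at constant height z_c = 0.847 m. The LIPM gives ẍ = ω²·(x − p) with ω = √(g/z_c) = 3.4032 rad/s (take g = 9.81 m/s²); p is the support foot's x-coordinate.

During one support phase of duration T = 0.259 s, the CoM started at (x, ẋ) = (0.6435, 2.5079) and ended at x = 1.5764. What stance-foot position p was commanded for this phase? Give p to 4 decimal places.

ωT = 3.4032·0.259 = 0.881429; cosh(ωT) = 1.414269, sinh(ωT) = 1.000078
x(T) = p + (x₀−p)·cosh(ωT) + (ẋ₀/ω)·sinh(ωT) ⇒ p·(1 − cosh) = x(T) − x₀·cosh − (ẋ₀/ω)·sinh
numerator   = 1.5764 − (0.6435)·1.414269 − (2.5079/3.4032)·1.000078 = -0.070664
denominator = 1 − 1.414269 = -0.414269
p = -0.070664 / -0.414269 = 0.1706

p = 0.1706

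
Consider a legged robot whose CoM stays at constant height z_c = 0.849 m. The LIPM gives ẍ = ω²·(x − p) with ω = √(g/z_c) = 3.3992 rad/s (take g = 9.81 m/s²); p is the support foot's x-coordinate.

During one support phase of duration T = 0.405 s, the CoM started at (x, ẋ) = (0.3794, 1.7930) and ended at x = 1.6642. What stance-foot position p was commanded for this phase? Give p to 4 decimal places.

ωT = 3.3992·0.405 = 1.376676; cosh(ωT) = 2.107064, sinh(ωT) = 1.854647
x(T) = p + (x₀−p)·cosh(ωT) + (ẋ₀/ω)·sinh(ωT) ⇒ p·(1 − cosh) = x(T) − x₀·cosh − (ẋ₀/ω)·sinh
numerator   = 1.6642 − (0.3794)·2.107064 − (1.7930/3.3992)·1.854647 = -0.113504
denominator = 1 − 2.107064 = -1.107064
p = -0.113504 / -1.107064 = 0.1025

p = 0.1025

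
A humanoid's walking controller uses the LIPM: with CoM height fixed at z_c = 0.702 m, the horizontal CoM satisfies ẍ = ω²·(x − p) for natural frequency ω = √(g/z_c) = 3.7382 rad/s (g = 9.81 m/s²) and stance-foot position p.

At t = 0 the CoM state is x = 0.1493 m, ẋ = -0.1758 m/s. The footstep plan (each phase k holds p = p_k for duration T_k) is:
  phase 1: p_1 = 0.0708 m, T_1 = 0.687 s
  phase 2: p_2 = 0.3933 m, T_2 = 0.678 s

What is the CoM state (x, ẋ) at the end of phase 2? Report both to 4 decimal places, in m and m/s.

phase 1: p=0.0708, T=0.687, ωT=2.568143, cosh=6.559133, sinh=6.482456; start (x,ẋ)=(0.149300, -0.175800) → end (x,ẋ)=(0.280835, 0.749173)
phase 2: p=0.3933, T=0.678, ωT=2.534500, cosh=6.344710, sinh=6.265409; start (x,ẋ)=(0.280835, 0.749173) → end (x,ẋ)=(0.935394, 2.119204)

x = 0.9354, ẋ = 2.1192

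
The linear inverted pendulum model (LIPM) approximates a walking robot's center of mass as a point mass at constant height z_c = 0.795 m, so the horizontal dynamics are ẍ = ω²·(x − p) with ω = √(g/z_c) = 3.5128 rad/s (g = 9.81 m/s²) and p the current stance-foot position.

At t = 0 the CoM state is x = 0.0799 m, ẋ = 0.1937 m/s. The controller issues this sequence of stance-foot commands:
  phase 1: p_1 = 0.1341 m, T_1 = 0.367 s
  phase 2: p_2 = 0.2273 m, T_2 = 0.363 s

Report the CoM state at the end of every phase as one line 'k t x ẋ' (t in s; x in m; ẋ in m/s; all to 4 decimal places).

1 0.3670 0.1207 0.0589
2 0.7300 0.0494 -0.5039

phase 1: p=0.1341, T=0.367, ωT=1.289198, cosh=1.952682, sinh=1.677191; start (x,ẋ)=(0.079900, 0.193700) → end (x,ẋ)=(0.120747, 0.058908)
phase 2: p=0.2273, T=0.363, ωT=1.275146, cosh=1.929308, sinh=1.649918; start (x,ẋ)=(0.120747, 0.058908) → end (x,ẋ)=(0.049395, -0.503912)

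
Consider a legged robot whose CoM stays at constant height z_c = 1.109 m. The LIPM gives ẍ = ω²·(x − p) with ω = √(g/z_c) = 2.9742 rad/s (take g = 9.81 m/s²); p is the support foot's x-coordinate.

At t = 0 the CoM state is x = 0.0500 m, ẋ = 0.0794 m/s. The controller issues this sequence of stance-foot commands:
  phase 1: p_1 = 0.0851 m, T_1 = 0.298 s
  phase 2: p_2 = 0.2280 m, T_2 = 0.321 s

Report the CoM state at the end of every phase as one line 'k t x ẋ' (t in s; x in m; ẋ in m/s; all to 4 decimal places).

1 0.2980 0.0622 0.0076
2 0.6190 -0.0165 -0.5345

phase 1: p=0.0851, T=0.298, ωT=0.886312, cosh=1.419169, sinh=1.006996; start (x,ẋ)=(0.050000, 0.079400) → end (x,ẋ)=(0.062170, 0.007557)
phase 2: p=0.2280, T=0.321, ωT=0.954718, cosh=1.491429, sinh=1.106509; start (x,ẋ)=(0.062170, 0.007557) → end (x,ẋ)=(-0.016512, -0.534471)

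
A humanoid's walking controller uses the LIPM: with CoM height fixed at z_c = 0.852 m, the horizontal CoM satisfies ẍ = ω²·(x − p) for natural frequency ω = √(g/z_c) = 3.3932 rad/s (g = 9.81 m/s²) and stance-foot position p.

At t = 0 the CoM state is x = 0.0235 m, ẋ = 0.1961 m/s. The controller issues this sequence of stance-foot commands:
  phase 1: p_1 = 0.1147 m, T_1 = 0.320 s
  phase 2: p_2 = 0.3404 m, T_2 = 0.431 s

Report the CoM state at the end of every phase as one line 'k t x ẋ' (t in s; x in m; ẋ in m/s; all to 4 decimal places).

1 0.3200 0.0401 -0.0825
2 0.7510 -0.3923 -2.2691

phase 1: p=0.1147, T=0.320, ωT=1.085824, cosh=1.649751, sinh=1.312128; start (x,ẋ)=(0.023500, 0.196100) → end (x,ẋ)=(0.040073, -0.082535)
phase 2: p=0.3404, T=0.431, ωT=1.462469, cosh=2.274134, sinh=2.042471; start (x,ẋ)=(0.040073, -0.082535) → end (x,ẋ)=(-0.392263, -2.269113)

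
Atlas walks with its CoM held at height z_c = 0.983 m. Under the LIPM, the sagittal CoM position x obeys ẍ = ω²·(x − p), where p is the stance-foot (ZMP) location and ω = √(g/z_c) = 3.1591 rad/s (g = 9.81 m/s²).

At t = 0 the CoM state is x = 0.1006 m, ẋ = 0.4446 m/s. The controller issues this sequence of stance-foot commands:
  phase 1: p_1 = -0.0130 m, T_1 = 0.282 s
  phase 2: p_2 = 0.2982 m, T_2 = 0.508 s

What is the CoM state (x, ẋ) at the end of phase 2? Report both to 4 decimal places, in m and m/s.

x = 1.0340, ẋ = 2.5289

phase 1: p=-0.0130, T=0.282, ωT=0.890866, cosh=1.423770, sinh=1.013470; start (x,ẋ)=(0.100600, 0.444600) → end (x,ẋ)=(0.291372, 0.996716)
phase 2: p=0.2982, T=0.508, ωT=1.604823, cosh=2.588951, sinh=2.388026; start (x,ẋ)=(0.291372, 0.996716) → end (x,ẋ)=(1.033961, 2.528940)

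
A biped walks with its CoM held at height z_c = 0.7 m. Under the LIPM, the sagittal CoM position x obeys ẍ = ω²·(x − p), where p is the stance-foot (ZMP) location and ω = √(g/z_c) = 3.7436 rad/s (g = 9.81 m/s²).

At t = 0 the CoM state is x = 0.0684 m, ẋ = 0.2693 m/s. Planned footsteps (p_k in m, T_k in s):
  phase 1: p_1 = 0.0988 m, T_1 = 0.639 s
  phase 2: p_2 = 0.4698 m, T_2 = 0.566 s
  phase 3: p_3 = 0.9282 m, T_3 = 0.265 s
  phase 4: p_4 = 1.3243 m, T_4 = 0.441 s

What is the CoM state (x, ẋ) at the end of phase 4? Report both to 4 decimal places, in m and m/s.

phase 1: p=0.0988, T=0.639, ωT=2.392160, cosh=5.514264, sinh=5.422833; start (x,ẋ)=(0.068400, 0.269300) → end (x,ẋ)=(0.321264, 0.867844)
phase 2: p=0.4698, T=0.566, ωT=2.118878, cosh=4.220979, sinh=4.100813; start (x,ẋ)=(0.321264, 0.867844) → end (x,ẋ)=(0.793485, 1.382851)
phase 3: p=0.9282, T=0.265, ωT=0.992054, cosh=1.533791, sinh=1.162977; start (x,ẋ)=(0.793485, 1.382851) → end (x,ẋ)=(1.151168, 1.534492)
phase 4: p=1.3243, T=0.441, ωT=1.650928, cosh=2.701842, sinh=2.509970; start (x,ẋ)=(1.151168, 1.534492) → end (x,ẋ)=(1.885354, 2.519148)

x = 1.8854, ẋ = 2.5191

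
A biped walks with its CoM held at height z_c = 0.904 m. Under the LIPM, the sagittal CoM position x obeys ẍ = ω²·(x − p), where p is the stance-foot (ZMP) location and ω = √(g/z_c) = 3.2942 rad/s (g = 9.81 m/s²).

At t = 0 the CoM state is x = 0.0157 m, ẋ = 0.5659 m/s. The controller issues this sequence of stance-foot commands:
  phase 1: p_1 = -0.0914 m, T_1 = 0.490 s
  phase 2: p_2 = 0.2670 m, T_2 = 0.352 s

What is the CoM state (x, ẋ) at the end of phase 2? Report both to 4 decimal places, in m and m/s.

phase 1: p=-0.0914, T=0.490, ωT=1.614158, cosh=2.611357, sinh=2.412299; start (x,ẋ)=(0.015700, 0.565900) → end (x,ẋ)=(0.602677, 2.328847)
phase 2: p=0.2670, T=0.352, ωT=1.159558, cosh=1.751075, sinh=1.437450; start (x,ẋ)=(0.602677, 2.328847) → end (x,ẋ)=(1.871007, 5.667502)

x = 1.8710, ẋ = 5.6675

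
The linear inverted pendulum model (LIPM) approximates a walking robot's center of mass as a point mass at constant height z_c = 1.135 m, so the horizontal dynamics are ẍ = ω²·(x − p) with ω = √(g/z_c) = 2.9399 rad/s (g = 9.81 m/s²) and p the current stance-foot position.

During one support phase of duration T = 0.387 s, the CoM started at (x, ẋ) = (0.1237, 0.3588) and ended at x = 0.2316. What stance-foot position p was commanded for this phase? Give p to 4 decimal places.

p = 0.2111

ωT = 2.9399·0.387 = 1.137741; cosh(ωT) = 1.720128, sinh(ωT) = 1.399586
x(T) = p + (x₀−p)·cosh(ωT) + (ẋ₀/ω)·sinh(ωT) ⇒ p·(1 − cosh) = x(T) − x₀·cosh − (ẋ₀/ω)·sinh
numerator   = 0.2316 − (0.1237)·1.720128 − (0.3588/2.9399)·1.399586 = -0.151992
denominator = 1 − 1.720128 = -0.720128
p = -0.151992 / -0.720128 = 0.2111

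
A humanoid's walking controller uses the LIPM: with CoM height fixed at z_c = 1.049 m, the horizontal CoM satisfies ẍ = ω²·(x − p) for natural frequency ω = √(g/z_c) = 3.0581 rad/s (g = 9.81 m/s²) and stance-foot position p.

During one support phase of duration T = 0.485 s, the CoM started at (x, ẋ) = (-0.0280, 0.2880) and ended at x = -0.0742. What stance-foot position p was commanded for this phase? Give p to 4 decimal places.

ωT = 3.0581·0.485 = 1.483178; cosh(ωT) = 2.316923, sinh(ωT) = 2.090008
x(T) = p + (x₀−p)·cosh(ωT) + (ẋ₀/ω)·sinh(ωT) ⇒ p·(1 − cosh) = x(T) − x₀·cosh − (ẋ₀/ω)·sinh
numerator   = -0.0742 − (-0.0280)·2.316923 − (0.2880/3.0581)·2.090008 = -0.206155
denominator = 1 − 2.316923 = -1.316923
p = -0.206155 / -1.316923 = 0.1565

p = 0.1565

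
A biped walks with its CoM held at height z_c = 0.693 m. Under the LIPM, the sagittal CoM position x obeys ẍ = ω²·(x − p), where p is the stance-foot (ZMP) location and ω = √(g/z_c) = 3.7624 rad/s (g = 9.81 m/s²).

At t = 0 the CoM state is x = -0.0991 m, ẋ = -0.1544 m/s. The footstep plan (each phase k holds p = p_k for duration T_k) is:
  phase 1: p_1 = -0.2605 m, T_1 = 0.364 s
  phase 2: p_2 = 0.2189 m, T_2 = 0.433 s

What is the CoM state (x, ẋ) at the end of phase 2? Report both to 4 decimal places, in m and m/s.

x = 0.1617, ẋ = 0.1007

phase 1: p=-0.2605, T=0.364, ωT=1.369514, cosh=2.093834, sinh=1.839603; start (x,ẋ)=(-0.099100, -0.154400) → end (x,ẋ)=(0.001952, 0.793814)
phase 2: p=0.2189, T=0.433, ωT=1.629119, cosh=2.647742, sinh=2.451639; start (x,ẋ)=(0.001952, 0.793814) → end (x,ẋ)=(0.161739, 0.100673)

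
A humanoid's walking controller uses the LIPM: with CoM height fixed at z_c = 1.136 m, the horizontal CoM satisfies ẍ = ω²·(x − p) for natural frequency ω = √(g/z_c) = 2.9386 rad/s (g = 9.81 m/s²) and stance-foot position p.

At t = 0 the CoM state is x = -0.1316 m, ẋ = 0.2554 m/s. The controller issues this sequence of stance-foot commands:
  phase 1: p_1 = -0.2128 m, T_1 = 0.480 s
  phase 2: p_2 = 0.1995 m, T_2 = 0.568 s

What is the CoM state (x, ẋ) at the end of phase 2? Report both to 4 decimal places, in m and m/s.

x = 0.8947, ẋ = 2.2719

phase 1: p=-0.2128, T=0.480, ωT=1.410528, cosh=2.171067, sinh=1.927052; start (x,ẋ)=(-0.131600, 0.255400) → end (x,ẋ)=(0.130975, 1.014313)
phase 2: p=0.1995, T=0.568, ωT=1.669125, cosh=2.747966, sinh=2.559554; start (x,ẋ)=(0.130975, 1.014313) → end (x,ẋ)=(0.894673, 2.271884)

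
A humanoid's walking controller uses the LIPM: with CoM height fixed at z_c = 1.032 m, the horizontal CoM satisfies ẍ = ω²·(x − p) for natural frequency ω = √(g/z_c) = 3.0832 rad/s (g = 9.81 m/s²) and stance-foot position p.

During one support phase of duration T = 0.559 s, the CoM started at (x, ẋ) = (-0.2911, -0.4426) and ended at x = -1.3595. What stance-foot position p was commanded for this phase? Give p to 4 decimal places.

ωT = 3.0832·0.559 = 1.723509; cosh(ωT) = 2.891298, sinh(ωT) = 2.712859
x(T) = p + (x₀−p)·cosh(ωT) + (ẋ₀/ω)·sinh(ωT) ⇒ p·(1 − cosh) = x(T) − x₀·cosh − (ẋ₀/ω)·sinh
numerator   = -1.3595 − (-0.2911)·2.891298 − (-0.4426/3.0832)·2.712859 = -0.128406
denominator = 1 − 2.891298 = -1.891298
p = -0.128406 / -1.891298 = 0.0679

p = 0.0679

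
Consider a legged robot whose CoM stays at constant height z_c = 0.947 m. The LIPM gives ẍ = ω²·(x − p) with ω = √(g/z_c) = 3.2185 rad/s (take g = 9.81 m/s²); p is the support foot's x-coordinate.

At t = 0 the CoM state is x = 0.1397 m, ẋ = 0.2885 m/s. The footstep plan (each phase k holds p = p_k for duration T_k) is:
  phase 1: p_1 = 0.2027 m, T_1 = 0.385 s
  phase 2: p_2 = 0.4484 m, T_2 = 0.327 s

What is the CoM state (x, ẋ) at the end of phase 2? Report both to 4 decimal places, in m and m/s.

x = 0.1776, ẋ = -0.5458

phase 1: p=0.2027, T=0.385, ωT=1.239123, cosh=1.871110, sinh=1.581472; start (x,ẋ)=(0.139700, 0.288500) → end (x,ẋ)=(0.226580, 0.219147)
phase 2: p=0.4484, T=0.327, ωT=1.052450, cosh=1.606871, sinh=1.257789; start (x,ẋ)=(0.226580, 0.219147) → end (x,ẋ)=(0.177607, -0.545829)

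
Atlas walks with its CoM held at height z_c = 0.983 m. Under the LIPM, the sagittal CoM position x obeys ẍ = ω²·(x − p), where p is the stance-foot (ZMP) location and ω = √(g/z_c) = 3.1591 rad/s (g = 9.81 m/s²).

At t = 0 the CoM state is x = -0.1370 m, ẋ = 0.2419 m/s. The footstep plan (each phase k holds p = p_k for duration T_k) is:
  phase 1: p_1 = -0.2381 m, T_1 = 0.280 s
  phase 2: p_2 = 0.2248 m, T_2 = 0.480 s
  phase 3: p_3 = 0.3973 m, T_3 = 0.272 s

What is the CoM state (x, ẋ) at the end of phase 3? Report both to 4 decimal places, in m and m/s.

x = -0.0393, ẋ = -1.0155

phase 1: p=-0.2381, T=0.280, ωT=0.884548, cosh=1.417395, sinh=1.004494; start (x,ẋ)=(-0.137000, 0.241900) → end (x,ẋ)=(-0.017885, 0.663688)
phase 2: p=0.2248, T=0.480, ωT=1.516368, cosh=2.387578, sinh=2.168071; start (x,ẋ)=(-0.017885, 0.663688) → end (x,ẋ)=(0.100856, -0.077577)
phase 3: p=0.3973, T=0.272, ωT=0.859275, cosh=1.392459, sinh=0.968990; start (x,ẋ)=(0.100856, -0.077577) → end (x,ẋ)=(-0.039281, -1.015477)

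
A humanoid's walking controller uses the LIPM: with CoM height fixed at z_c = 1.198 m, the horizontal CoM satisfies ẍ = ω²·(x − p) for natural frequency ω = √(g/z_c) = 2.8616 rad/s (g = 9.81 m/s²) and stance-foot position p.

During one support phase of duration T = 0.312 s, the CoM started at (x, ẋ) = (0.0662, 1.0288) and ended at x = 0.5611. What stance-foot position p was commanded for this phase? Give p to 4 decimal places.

ωT = 2.8616·0.312 = 0.892819; cosh(ωT) = 1.425752, sinh(ωT) = 1.016252
x(T) = p + (x₀−p)·cosh(ωT) + (ẋ₀/ω)·sinh(ωT) ⇒ p·(1 − cosh) = x(T) − x₀·cosh − (ẋ₀/ω)·sinh
numerator   = 0.5611 − (0.0662)·1.425752 − (1.0288/2.8616)·1.016252 = 0.101353
denominator = 1 − 1.425752 = -0.425752
p = 0.101353 / -0.425752 = -0.2381

p = -0.2381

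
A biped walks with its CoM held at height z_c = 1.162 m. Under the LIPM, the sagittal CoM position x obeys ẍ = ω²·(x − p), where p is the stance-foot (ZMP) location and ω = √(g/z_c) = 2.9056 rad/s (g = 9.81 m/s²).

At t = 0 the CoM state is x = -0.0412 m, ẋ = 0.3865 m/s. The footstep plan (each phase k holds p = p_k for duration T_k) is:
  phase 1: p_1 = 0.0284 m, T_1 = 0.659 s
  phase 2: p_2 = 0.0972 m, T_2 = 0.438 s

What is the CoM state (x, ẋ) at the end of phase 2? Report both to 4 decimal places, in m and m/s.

phase 1: p=0.0284, T=0.659, ωT=1.914790, cosh=3.466445, sinh=3.319072; start (x,ẋ)=(-0.041200, 0.386500) → end (x,ẋ)=(0.228635, 0.668566)
phase 2: p=0.0972, T=0.438, ωT=1.272653, cosh=1.925199, sinh=1.645112; start (x,ẋ)=(0.228635, 0.668566) → end (x,ẋ)=(0.728772, 1.915387)

x = 0.7288, ẋ = 1.9154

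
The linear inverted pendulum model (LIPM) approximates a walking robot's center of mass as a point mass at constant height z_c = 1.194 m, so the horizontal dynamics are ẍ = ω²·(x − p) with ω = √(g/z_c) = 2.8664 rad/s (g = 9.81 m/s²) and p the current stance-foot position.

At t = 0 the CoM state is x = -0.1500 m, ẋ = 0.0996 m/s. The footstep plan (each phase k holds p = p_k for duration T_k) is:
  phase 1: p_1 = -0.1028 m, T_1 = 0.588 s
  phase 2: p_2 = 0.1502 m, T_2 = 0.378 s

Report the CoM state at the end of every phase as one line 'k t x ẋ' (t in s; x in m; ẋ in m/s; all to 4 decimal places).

phase 1: p=-0.1028, T=0.588, ωT=1.685443, cosh=2.790102, sinh=2.604740; start (x,ẋ)=(-0.150000, 0.099600) → end (x,ẋ)=(-0.143985, -0.074512)
phase 2: p=0.1502, T=0.378, ωT=1.083499, cosh=1.646705, sinh=1.308296; start (x,ẋ)=(-0.143985, -0.074512) → end (x,ẋ)=(-0.368245, -1.225921)

1 0.5880 -0.1440 -0.0745
2 0.9660 -0.3682 -1.2259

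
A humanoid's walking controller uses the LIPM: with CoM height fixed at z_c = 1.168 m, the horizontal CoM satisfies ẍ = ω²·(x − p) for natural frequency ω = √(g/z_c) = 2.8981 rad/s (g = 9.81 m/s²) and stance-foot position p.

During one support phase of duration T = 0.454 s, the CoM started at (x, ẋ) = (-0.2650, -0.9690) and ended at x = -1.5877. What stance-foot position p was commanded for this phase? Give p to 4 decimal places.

ωT = 2.8981·0.454 = 1.315737; cosh(ωT) = 1.997888, sinh(ωT) = 1.729611
x(T) = p + (x₀−p)·cosh(ωT) + (ẋ₀/ω)·sinh(ωT) ⇒ p·(1 − cosh) = x(T) − x₀·cosh − (ẋ₀/ω)·sinh
numerator   = -1.5877 − (-0.2650)·1.997888 − (-0.9690/2.8981)·1.729611 = -0.479952
denominator = 1 − 1.997888 = -0.997888
p = -0.479952 / -0.997888 = 0.4810

p = 0.4810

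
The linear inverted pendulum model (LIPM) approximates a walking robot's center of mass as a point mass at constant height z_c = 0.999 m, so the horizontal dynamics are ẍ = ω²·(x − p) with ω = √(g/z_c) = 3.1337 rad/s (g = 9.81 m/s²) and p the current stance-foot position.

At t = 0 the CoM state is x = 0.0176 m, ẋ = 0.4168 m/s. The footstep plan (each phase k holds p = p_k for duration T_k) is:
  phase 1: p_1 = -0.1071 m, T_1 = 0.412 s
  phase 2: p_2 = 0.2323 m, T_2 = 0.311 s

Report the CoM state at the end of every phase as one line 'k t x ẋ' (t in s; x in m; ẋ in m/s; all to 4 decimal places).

phase 1: p=-0.1071, T=0.412, ωT=1.291084, cosh=1.955850, sinh=1.680878; start (x,ẋ)=(0.017600, 0.416800) → end (x,ẋ)=(0.360361, 1.472039)
phase 2: p=0.2323, T=0.311, ωT=0.974581, cosh=1.513703, sinh=1.136353; start (x,ẋ)=(0.360361, 1.472039) → end (x,ẋ)=(0.959942, 2.684253)

1 0.4120 0.3604 1.4720
2 0.7230 0.9599 2.6843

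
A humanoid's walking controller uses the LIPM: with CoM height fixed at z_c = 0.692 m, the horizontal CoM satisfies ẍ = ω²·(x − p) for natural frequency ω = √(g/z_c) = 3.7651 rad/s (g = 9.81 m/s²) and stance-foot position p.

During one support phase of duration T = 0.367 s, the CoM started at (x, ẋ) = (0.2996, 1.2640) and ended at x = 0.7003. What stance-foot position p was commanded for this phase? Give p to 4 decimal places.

ωT = 3.7651·0.367 = 1.381792; cosh(ωT) = 2.116579, sinh(ωT) = 1.865451
x(T) = p + (x₀−p)·cosh(ωT) + (ẋ₀/ω)·sinh(ωT) ⇒ p·(1 − cosh) = x(T) − x₀·cosh − (ẋ₀/ω)·sinh
numerator   = 0.7003 − (0.2996)·2.116579 − (1.2640/3.7651)·1.865451 = -0.560087
denominator = 1 − 2.116579 = -1.116579
p = -0.560087 / -1.116579 = 0.5016

p = 0.5016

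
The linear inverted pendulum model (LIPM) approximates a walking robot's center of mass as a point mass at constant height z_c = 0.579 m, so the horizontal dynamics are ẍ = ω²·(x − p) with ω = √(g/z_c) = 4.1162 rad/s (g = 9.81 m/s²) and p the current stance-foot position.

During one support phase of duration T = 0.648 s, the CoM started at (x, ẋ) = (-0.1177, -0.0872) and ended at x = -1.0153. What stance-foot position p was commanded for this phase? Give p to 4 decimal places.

ωT = 4.1162·0.648 = 2.667298; cosh(ωT) = 7.235219, sinh(ωT) = 7.165780
x(T) = p + (x₀−p)·cosh(ωT) + (ẋ₀/ω)·sinh(ωT) ⇒ p·(1 − cosh) = x(T) − x₀·cosh − (ẋ₀/ω)·sinh
numerator   = -1.0153 − (-0.1177)·7.235219 − (-0.0872/4.1162)·7.165780 = -0.011911
denominator = 1 − 7.235219 = -6.235219
p = -0.011911 / -6.235219 = 0.0019

p = 0.0019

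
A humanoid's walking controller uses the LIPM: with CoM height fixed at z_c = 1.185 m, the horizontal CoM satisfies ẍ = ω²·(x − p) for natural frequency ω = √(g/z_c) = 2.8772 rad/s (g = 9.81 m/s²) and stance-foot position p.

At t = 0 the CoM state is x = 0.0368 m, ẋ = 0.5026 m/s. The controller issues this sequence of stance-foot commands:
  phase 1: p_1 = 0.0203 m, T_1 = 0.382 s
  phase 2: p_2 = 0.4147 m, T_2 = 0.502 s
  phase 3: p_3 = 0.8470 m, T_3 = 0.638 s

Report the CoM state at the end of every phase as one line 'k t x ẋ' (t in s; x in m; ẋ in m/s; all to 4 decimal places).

1 0.3820 0.2809 0.9013
2 0.8840 0.7423 1.2459
3 1.5220 1.8332 3.0844

phase 1: p=0.0203, T=0.382, ωT=1.099090, cosh=1.667304, sinh=1.334130; start (x,ẋ)=(0.036800, 0.502600) → end (x,ẋ)=(0.280861, 0.901323)
phase 2: p=0.4147, T=0.502, ωT=1.444354, cosh=2.237506, sinh=2.001608; start (x,ẋ)=(0.280861, 0.901323) → end (x,ẋ)=(0.742267, 1.245937)
phase 3: p=0.8470, T=0.638, ωT=1.835654, cosh=3.214370, sinh=3.054861; start (x,ẋ)=(0.742267, 1.245937) → end (x,ẋ)=(1.833220, 3.084357)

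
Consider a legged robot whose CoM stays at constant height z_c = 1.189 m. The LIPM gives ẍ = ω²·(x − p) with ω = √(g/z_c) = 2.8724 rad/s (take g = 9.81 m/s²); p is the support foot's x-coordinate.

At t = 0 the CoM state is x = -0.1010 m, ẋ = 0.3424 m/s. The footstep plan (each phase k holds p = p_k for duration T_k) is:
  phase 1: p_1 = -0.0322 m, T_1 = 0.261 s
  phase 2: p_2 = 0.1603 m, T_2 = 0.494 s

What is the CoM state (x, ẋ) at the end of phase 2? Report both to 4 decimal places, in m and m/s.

x = -0.0511, ẋ = -0.4117

phase 1: p=-0.0322, T=0.261, ωT=0.749696, cosh=1.294434, sinh=0.821924; start (x,ẋ)=(-0.101000, 0.342400) → end (x,ẋ)=(-0.023281, 0.280785)
phase 2: p=0.1603, T=0.494, ωT=1.418966, cosh=2.187404, sinh=1.945440; start (x,ẋ)=(-0.023281, 0.280785) → end (x,ẋ)=(-0.051094, -0.411676)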